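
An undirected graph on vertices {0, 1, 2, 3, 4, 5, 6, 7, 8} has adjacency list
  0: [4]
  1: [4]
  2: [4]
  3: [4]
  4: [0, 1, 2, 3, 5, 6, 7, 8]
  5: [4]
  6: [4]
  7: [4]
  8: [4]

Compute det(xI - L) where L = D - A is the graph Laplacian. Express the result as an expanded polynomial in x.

x^9 - 16x^8 + 84x^7 - 224x^6 + 350x^5 - 336x^4 + 196x^3 - 64x^2 + 9x

Each diagonal entry of L is the vertex degree and each off-diagonal entry is -1 where an edge is present, 0 otherwise; in the order [0, 1, 2, 3, 4, 5, 6, 7, 8] the diagonal is [1, 1, 1, 1, 8, 1, 1, 1, 1]. Computing det(xI - L) by cofactor expansion (or equivalently via sum-over-permutations) gives x^9 - 16x^8 + 84x^7 - 224x^6 + 350x^5 - 336x^4 + 196x^3 - 64x^2 + 9x. The constant term is 0 because L is singular (the all-ones vector lies in its kernel).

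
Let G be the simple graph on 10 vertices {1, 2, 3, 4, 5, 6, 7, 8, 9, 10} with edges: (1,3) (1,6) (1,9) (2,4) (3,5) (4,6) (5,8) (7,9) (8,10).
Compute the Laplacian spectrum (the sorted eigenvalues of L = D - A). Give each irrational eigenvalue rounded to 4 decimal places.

[0, 0.1479, 0.2814, 0.7873, 1.2931, 2, 2.4631, 3.0926, 3.4687, 4.4659]

Each diagonal entry of L is the vertex degree and each off-diagonal entry is -1 where an edge is present, 0 otherwise; in the order [1, 2, 3, 4, 5, 6, 7, 8, 9, 10] the diagonal is [3, 1, 2, 2, 2, 2, 1, 2, 2, 1]. Since every row of L sums to 0, the all-ones vector is in the kernel and 0 is an eigenvalue. The single zero eigenvalue shows the graph is connected.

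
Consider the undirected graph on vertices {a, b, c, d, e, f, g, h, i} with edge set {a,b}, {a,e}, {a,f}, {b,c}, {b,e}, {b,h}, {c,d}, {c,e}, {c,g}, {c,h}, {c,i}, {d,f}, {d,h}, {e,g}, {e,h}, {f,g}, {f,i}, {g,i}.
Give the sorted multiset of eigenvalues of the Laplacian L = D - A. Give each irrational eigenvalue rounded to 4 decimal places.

[0, 1.9410, 2.3983, 3, 4.3011, 5.3269, 5.3399, 6.4309, 7.2618]

Reading degrees in the order [a, b, c, d, e, f, g, h, i] gives [3, 4, 6, 3, 5, 4, 4, 4, 3]; set D = diag(3, 4, 6, 3, 5, 4, 4, 4, 3) and form L = D - A. L is symmetric positive semidefinite, so every eigenvalue is real and nonnegative. The single zero eigenvalue shows the graph is connected. The eigenvalues sum to 36, which equals trace(L) = 2|E|. By the matrix-tree theorem the graph has (1/9) * product of the nonzero eigenvalues = 8866 spanning trees.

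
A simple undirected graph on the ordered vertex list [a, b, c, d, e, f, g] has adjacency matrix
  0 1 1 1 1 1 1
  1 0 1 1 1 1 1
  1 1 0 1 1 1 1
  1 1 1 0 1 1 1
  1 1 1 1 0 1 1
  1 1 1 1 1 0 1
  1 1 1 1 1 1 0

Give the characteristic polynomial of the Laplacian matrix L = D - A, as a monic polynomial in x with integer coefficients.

Each diagonal entry of L is the vertex degree and each off-diagonal entry is -1 where an edge is present, 0 otherwise; in the order [a, b, c, d, e, f, g] the diagonal is [6, 6, 6, 6, 6, 6, 6]. Computing det(xI - L) by cofactor expansion (or equivalently via sum-over-permutations) gives x^7 - 42x^6 + 735x^5 - 6860x^4 + 36015x^3 - 100842x^2 + 117649x. The coefficient of x^6 equals -trace(L) = -42, matching the sum of degrees. The largest eigenvalue, 7, is at most the vertex count 7. By the matrix-tree theorem the graph has (1/7) * product of the nonzero eigenvalues = 16807 spanning trees.

x^7 - 42x^6 + 735x^5 - 6860x^4 + 36015x^3 - 100842x^2 + 117649x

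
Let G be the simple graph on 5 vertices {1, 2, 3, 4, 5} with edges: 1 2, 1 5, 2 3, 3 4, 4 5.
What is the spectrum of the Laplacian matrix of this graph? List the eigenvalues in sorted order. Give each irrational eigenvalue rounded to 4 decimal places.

[0, 1.3820, 1.3820, 3.6180, 3.6180]

Each diagonal entry of L is the vertex degree and each off-diagonal entry is -1 where an edge is present, 0 otherwise; in the order [1, 2, 3, 4, 5] the diagonal is [2, 2, 2, 2, 2]. Diagonalising L (or applying a numerical eigensolver to the 5x5 matrix) gives the spectrum above. The single zero eigenvalue shows the graph is connected. The eigenvalues sum to 10, which equals trace(L) = 2|E|. There is one zero in the spectrum, matching the 1 component.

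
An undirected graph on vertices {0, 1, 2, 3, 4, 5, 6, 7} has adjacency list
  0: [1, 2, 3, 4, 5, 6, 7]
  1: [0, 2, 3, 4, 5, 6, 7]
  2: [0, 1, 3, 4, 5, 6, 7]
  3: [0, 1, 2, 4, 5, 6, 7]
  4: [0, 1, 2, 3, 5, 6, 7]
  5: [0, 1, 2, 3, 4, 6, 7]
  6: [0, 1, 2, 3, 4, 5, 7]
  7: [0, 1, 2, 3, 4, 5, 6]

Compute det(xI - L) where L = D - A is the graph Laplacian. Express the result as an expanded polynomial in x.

Reading degrees in the order [0, 1, 2, 3, 4, 5, 6, 7] gives [7, 7, 7, 7, 7, 7, 7, 7]; set D = diag(7, 7, 7, 7, 7, 7, 7, 7) and form L = D - A. L has integer entries, so p(x) = det(xI - L) has integer coefficients. Expanding the determinant yields x^8 - 56x^7 + 1344x^6 - 17920x^5 + 143360x^4 - 688128x^3 + 1835008x^2 - 2097152x. The constant term is 0 because L is singular (the all-ones vector lies in its kernel). By the matrix-tree theorem the graph has (1/8) * product of the nonzero eigenvalues = 262144 spanning trees.

x^8 - 56x^7 + 1344x^6 - 17920x^5 + 143360x^4 - 688128x^3 + 1835008x^2 - 2097152x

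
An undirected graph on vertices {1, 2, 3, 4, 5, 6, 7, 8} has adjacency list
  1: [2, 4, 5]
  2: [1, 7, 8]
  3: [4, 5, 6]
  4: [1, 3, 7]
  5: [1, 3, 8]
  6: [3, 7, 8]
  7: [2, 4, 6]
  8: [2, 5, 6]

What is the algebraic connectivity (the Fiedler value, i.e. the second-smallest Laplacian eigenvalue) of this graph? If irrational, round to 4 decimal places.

With the vertex order [1, 2, 3, 4, 5, 6, 7, 8], the degrees are [3, 3, 3, 3, 3, 3, 3, 3], giving D = diag(3, 3, 3, 3, 3, 3, 3, 3) and L = D - A. Computing the eigenvalues of L and sorting gives [0, 2, 2, 2, 4, 4, 4, 6]. The Fiedler value lambda_2 = 2 is strictly positive, so the graph is connected.

2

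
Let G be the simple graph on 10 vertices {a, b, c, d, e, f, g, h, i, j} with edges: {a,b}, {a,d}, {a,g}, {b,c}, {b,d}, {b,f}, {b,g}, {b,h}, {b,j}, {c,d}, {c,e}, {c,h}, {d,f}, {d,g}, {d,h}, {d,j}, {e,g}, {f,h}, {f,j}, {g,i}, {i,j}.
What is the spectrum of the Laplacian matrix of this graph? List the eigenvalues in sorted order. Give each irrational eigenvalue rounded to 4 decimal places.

[0, 1.5395, 1.7698, 2.5584, 3.7609, 4.7015, 5.6372, 5.6996, 8, 8.3331]

Each diagonal entry of L is the vertex degree and each off-diagonal entry is -1 where an edge is present, 0 otherwise; in the order [a, b, c, d, e, f, g, h, i, j] the diagonal is [3, 7, 4, 7, 2, 4, 5, 4, 2, 4]. Since every row of L sums to 0, the all-ones vector is in the kernel and 0 is an eigenvalue. The largest eigenvalue, 8.3331, is at most the vertex count 10.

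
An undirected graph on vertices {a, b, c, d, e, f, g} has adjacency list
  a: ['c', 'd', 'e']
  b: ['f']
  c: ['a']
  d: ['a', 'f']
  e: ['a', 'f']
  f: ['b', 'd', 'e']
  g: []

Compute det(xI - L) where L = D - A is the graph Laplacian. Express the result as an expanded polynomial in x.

Each diagonal entry of L is the vertex degree and each off-diagonal entry is -1 where an edge is present, 0 otherwise; in the order [a, b, c, d, e, f, g] the diagonal is [3, 1, 1, 2, 2, 3, 0]. L has integer entries, so p(x) = det(xI - L) has integer coefficients. Expanding the determinant yields x^7 - 12x^6 + 52x^5 - 100x^4 + 84x^3 - 24x^2. The constant term is 0 because L is singular (the all-ones vector lies in its kernel). The largest eigenvalue, 4.7321, is at most the vertex count 7. The eigenvalues sum to 12, which equals trace(L) = 2|E|.

x^7 - 12x^6 + 52x^5 - 100x^4 + 84x^3 - 24x^2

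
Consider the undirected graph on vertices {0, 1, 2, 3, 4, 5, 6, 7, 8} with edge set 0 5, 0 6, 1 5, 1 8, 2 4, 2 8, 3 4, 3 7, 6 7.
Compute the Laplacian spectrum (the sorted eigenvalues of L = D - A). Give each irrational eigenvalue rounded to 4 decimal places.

Each diagonal entry of L is the vertex degree and each off-diagonal entry is -1 where an edge is present, 0 otherwise; in the order [0, 1, 2, 3, 4, 5, 6, 7, 8] the diagonal is [2, 2, 2, 2, 2, 2, 2, 2, 2]. Diagonalising L (or applying a numerical eigensolver to the 9x9 matrix) gives the spectrum above. The single zero eigenvalue shows the graph is connected. The largest eigenvalue, 3.8794, is at most the vertex count 9.

[0, 0.4679, 0.4679, 1.6527, 1.6527, 3, 3, 3.8794, 3.8794]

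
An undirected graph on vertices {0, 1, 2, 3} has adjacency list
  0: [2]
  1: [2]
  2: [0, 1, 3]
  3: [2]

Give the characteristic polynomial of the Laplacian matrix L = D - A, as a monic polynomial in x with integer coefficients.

x^4 - 6x^3 + 9x^2 - 4x

With the vertex order [0, 1, 2, 3], the degrees are [1, 1, 3, 1], giving D = diag(1, 1, 3, 1) and L = D - A. The eigenvalues of L are [0, 1, 1, 4]; the characteristic polynomial is the product of (x - lambda_i), which multiplies out to x^4 - 6x^3 + 9x^2 - 4x. The constant term is 0 because L is singular (the all-ones vector lies in its kernel). By the matrix-tree theorem the graph has (1/4) * product of the nonzero eigenvalues = 1 spanning tree.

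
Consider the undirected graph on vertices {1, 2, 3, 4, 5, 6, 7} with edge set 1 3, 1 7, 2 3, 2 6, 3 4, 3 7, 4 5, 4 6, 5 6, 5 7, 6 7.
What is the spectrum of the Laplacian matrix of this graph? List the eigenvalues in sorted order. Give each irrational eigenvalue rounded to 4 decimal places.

[0, 1.5858, 1.8642, 3.3378, 4.4142, 4.6622, 6.1358]

Each diagonal entry of L is the vertex degree and each off-diagonal entry is -1 where an edge is present, 0 otherwise; in the order [1, 2, 3, 4, 5, 6, 7] the diagonal is [2, 2, 4, 3, 3, 4, 4]. The multiplicity of 0 as a Laplacian eigenvalue equals the number of connected components. The single zero eigenvalue shows the graph is connected. By the matrix-tree theorem the graph has (1/7) * product of the nonzero eigenvalues = 178 spanning trees.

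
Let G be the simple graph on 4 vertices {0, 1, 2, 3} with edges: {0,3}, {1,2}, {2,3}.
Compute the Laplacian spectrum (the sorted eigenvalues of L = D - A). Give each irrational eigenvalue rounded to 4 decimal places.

[0, 0.5858, 2, 3.4142]

Each diagonal entry of L is the vertex degree and each off-diagonal entry is -1 where an edge is present, 0 otherwise; in the order [0, 1, 2, 3] the diagonal is [1, 1, 2, 2]. Since every row of L sums to 0, the all-ones vector is in the kernel and 0 is an eigenvalue. The single zero eigenvalue shows the graph is connected. The largest eigenvalue, 3.4142, is at most the vertex count 4. There is one zero in the spectrum, matching the 1 component.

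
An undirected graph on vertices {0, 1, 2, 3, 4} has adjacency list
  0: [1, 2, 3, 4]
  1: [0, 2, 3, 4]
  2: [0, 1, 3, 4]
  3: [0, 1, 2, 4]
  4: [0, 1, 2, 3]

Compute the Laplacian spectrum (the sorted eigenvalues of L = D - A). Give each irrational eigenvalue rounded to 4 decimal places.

[0, 5, 5, 5, 5]

Reading degrees in the order [0, 1, 2, 3, 4] gives [4, 4, 4, 4, 4]; set D = diag(4, 4, 4, 4, 4) and form L = D - A. Since every row of L sums to 0, the all-ones vector is in the kernel and 0 is an eigenvalue. The single zero eigenvalue shows the graph is connected.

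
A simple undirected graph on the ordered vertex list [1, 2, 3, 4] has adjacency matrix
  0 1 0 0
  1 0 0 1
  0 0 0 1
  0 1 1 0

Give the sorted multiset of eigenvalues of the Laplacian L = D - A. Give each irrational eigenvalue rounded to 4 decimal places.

[0, 0.5858, 2, 3.4142]

With the vertex order [1, 2, 3, 4], the degrees are [1, 2, 1, 2], giving D = diag(1, 2, 1, 2) and L = D - A. Diagonalising L (or applying a numerical eigensolver to the 4x4 matrix) gives the spectrum above.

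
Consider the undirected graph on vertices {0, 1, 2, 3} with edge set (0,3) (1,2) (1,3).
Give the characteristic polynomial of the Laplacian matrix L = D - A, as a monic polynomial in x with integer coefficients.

x^4 - 6x^3 + 10x^2 - 4x

Reading degrees in the order [0, 1, 2, 3] gives [1, 2, 1, 2]; set D = diag(1, 2, 1, 2) and form L = D - A. L has integer entries, so p(x) = det(xI - L) has integer coefficients. Expanding the determinant yields x^4 - 6x^3 + 10x^2 - 4x. The coefficient of x^3 equals -trace(L) = -6, matching the sum of degrees. The largest eigenvalue, 3.4142, is at most the vertex count 4.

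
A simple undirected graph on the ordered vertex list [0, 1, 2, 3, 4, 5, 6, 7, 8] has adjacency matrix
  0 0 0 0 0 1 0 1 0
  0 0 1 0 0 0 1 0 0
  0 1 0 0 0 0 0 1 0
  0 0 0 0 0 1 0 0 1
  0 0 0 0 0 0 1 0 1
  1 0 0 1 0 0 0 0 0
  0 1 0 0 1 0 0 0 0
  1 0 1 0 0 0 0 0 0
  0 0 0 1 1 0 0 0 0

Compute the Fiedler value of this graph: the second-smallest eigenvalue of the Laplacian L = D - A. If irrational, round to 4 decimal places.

With the vertex order [0, 1, 2, 3, 4, 5, 6, 7, 8], the degrees are [2, 2, 2, 2, 2, 2, 2, 2, 2], giving D = diag(2, 2, 2, 2, 2, 2, 2, 2, 2) and L = D - A. The sorted Laplacian eigenvalues are [0, 0.4679, 0.4679, 1.6527, 1.6527, 3, 3, 3.8794, 3.8794]; the algebraic connectivity is the second entry, 0.4679. The largest eigenvalue, 3.8794, is at most the vertex count 9.

0.4679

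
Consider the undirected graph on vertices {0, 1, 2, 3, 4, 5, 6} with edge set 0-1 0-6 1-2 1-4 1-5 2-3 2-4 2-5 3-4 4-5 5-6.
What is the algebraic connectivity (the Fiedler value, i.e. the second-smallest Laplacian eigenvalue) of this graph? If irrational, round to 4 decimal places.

With the vertex order [0, 1, 2, 3, 4, 5, 6], the degrees are [2, 4, 4, 2, 4, 4, 2], giving D = diag(2, 4, 4, 2, 4, 4, 2) and L = D - A. The smallest Laplacian eigenvalue is always 0. The next one, lambda_2 = 1, measures how hard the graph is to disconnect: larger values mean better connectivity. The eigenvalues sum to 22, which equals trace(L) = 2|E|. The largest eigenvalue, 5.4142, is at most the vertex count 7.

1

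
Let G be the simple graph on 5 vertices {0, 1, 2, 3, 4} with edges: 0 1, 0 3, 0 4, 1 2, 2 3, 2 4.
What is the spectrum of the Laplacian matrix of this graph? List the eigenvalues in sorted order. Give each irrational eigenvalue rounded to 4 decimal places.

Reading degrees in the order [0, 1, 2, 3, 4] gives [3, 2, 3, 2, 2]; set D = diag(3, 2, 3, 2, 2) and form L = D - A. L is symmetric positive semidefinite, so every eigenvalue is real and nonnegative. The single zero eigenvalue shows the graph is connected. The eigenvalues sum to 12, which equals trace(L) = 2|E|.

[0, 2, 2, 3, 5]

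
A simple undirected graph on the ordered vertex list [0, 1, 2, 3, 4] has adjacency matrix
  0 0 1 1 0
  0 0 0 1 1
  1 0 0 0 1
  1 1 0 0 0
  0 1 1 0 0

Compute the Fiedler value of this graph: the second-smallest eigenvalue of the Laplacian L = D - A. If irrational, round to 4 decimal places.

1.3820

Each diagonal entry of L is the vertex degree and each off-diagonal entry is -1 where an edge is present, 0 otherwise; in the order [0, 1, 2, 3, 4] the diagonal is [2, 2, 2, 2, 2]. The sorted Laplacian eigenvalues are [0, 1.3820, 1.3820, 3.6180, 3.6180]; the algebraic connectivity is the second entry, 1.3820.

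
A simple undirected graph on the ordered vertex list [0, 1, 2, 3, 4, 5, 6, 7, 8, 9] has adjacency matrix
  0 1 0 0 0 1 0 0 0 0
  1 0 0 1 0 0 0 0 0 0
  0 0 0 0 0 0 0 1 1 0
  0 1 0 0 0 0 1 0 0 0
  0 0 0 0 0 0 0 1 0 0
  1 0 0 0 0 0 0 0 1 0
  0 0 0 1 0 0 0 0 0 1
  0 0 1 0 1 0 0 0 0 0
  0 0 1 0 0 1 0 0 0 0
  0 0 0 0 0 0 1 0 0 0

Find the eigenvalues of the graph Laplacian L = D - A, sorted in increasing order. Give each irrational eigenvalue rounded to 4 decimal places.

Reading degrees in the order [0, 1, 2, 3, 4, 5, 6, 7, 8, 9] gives [2, 2, 2, 2, 1, 2, 2, 2, 2, 1]; set D = diag(2, 2, 2, 2, 1, 2, 2, 2, 2, 1) and form L = D - A. The multiplicity of 0 as a Laplacian eigenvalue equals the number of connected components.

[0, 0.0979, 0.3820, 0.8244, 1.3820, 2, 2.6180, 3.1756, 3.6180, 3.9021]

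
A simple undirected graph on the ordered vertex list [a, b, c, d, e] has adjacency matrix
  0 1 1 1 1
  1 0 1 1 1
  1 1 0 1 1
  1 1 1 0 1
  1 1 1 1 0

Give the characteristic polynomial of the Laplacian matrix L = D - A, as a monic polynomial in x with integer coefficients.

x^5 - 20x^4 + 150x^3 - 500x^2 + 625x

Each diagonal entry of L is the vertex degree and each off-diagonal entry is -1 where an edge is present, 0 otherwise; in the order [a, b, c, d, e] the diagonal is [4, 4, 4, 4, 4]. The eigenvalues of L are [0, 5, 5, 5, 5]; the characteristic polynomial is the product of (x - lambda_i), which multiplies out to x^5 - 20x^4 + 150x^3 - 500x^2 + 625x. The constant term is 0 because L is singular (the all-ones vector lies in its kernel).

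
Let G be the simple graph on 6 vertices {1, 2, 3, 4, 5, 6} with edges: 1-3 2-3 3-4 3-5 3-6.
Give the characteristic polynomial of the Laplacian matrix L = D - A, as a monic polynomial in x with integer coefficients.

x^6 - 10x^5 + 30x^4 - 40x^3 + 25x^2 - 6x

Reading degrees in the order [1, 2, 3, 4, 5, 6] gives [1, 1, 5, 1, 1, 1]; set D = diag(1, 1, 5, 1, 1, 1) and form L = D - A. Computing det(xI - L) by cofactor expansion (or equivalently via sum-over-permutations) gives x^6 - 10x^5 + 30x^4 - 40x^3 + 25x^2 - 6x. The constant term is 0 because L is singular (the all-ones vector lies in its kernel). By the matrix-tree theorem the graph has (1/6) * product of the nonzero eigenvalues = 1 spanning tree.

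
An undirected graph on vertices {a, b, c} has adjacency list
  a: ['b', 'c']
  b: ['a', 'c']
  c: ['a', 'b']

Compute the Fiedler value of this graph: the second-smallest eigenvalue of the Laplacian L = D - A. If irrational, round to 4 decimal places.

3

Each diagonal entry of L is the vertex degree and each off-diagonal entry is -1 where an edge is present, 0 otherwise; in the order [a, b, c] the diagonal is [2, 2, 2]. The smallest Laplacian eigenvalue is always 0. The next one, lambda_2 = 3, measures how hard the graph is to disconnect: larger values mean better connectivity. The largest eigenvalue, 3, is at most the vertex count 3.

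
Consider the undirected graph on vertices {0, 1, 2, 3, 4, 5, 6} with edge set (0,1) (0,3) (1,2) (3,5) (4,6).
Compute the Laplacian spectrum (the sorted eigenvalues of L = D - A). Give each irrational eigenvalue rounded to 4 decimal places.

[0, 0, 0.3820, 1.3820, 2, 2.6180, 3.6180]

With the vertex order [0, 1, 2, 3, 4, 5, 6], the degrees are [2, 2, 1, 2, 1, 1, 1], giving D = diag(2, 2, 1, 2, 1, 1, 1) and L = D - A. L is symmetric positive semidefinite, so every eigenvalue is real and nonnegative. The 2 zero eigenvalues correspond to the 2 connected components. There are 2 zeros in the spectrum, matching the 2 components.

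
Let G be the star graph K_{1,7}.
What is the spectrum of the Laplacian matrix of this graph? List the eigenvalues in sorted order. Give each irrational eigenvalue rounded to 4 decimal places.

[0, 1, 1, 1, 1, 1, 1, 8]

The graph has 8 vertices and degree multiset [7, 1, 1, 1, 1, 1, 1, 1]; D is the diagonal matrix of degrees and L = D - A. L is symmetric positive semidefinite, so every eigenvalue is real and nonnegative. The eigenvalues sum to 14, which equals trace(L) = 2|E|.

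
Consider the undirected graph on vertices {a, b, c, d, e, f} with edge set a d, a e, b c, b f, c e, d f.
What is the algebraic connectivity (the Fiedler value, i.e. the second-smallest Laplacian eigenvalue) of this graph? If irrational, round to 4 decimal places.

Each diagonal entry of L is the vertex degree and each off-diagonal entry is -1 where an edge is present, 0 otherwise; in the order [a, b, c, d, e, f] the diagonal is [2, 2, 2, 2, 2, 2]. The smallest Laplacian eigenvalue is always 0. The next one, lambda_2 = 1, measures how hard the graph is to disconnect: larger values mean better connectivity. The largest eigenvalue, 4, is at most the vertex count 6. There is one zero in the spectrum, matching the 1 component.

1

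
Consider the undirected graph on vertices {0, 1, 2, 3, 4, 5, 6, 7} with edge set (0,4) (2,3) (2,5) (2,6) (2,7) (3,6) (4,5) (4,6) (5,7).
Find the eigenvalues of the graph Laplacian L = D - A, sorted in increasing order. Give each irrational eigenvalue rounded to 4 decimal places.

[0, 0, 0.6972, 1.3820, 2.5858, 3.6180, 4.3028, 5.4142]

Each diagonal entry of L is the vertex degree and each off-diagonal entry is -1 where an edge is present, 0 otherwise; in the order [0, 1, 2, 3, 4, 5, 6, 7] the diagonal is [1, 0, 4, 2, 3, 3, 3, 2]. The multiplicity of 0 as a Laplacian eigenvalue equals the number of connected components. The 2 zero eigenvalues correspond to the 2 connected components.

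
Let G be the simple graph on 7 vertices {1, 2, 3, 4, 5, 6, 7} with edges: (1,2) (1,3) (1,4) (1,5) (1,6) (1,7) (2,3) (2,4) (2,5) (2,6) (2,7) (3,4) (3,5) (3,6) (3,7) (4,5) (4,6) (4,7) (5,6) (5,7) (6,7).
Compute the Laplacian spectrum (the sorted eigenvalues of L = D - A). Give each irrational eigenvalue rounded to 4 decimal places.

With the vertex order [1, 2, 3, 4, 5, 6, 7], the degrees are [6, 6, 6, 6, 6, 6, 6], giving D = diag(6, 6, 6, 6, 6, 6, 6) and L = D - A. The multiplicity of 0 as a Laplacian eigenvalue equals the number of connected components. The single zero eigenvalue shows the graph is connected. There is one zero in the spectrum, matching the 1 component.

[0, 7, 7, 7, 7, 7, 7]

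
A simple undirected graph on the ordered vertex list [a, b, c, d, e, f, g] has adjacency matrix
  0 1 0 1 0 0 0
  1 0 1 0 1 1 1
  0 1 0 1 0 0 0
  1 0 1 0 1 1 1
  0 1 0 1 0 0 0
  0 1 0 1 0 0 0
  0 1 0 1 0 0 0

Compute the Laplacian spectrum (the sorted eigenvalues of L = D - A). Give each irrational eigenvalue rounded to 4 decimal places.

[0, 2, 2, 2, 2, 5, 7]

With the vertex order [a, b, c, d, e, f, g], the degrees are [2, 5, 2, 5, 2, 2, 2], giving D = diag(2, 5, 2, 5, 2, 2, 2) and L = D - A. L is symmetric positive semidefinite, so every eigenvalue is real and nonnegative. The eigenvalues sum to 20, which equals trace(L) = 2|E|.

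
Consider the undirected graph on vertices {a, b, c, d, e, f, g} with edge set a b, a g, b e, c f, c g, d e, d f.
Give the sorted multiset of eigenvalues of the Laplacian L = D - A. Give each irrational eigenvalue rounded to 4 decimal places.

With the vertex order [a, b, c, d, e, f, g], the degrees are [2, 2, 2, 2, 2, 2, 2], giving D = diag(2, 2, 2, 2, 2, 2, 2) and L = D - A. The multiplicity of 0 as a Laplacian eigenvalue equals the number of connected components. The single zero eigenvalue shows the graph is connected. The eigenvalues sum to 14, which equals trace(L) = 2|E|.

[0, 0.7530, 0.7530, 2.4450, 2.4450, 3.8019, 3.8019]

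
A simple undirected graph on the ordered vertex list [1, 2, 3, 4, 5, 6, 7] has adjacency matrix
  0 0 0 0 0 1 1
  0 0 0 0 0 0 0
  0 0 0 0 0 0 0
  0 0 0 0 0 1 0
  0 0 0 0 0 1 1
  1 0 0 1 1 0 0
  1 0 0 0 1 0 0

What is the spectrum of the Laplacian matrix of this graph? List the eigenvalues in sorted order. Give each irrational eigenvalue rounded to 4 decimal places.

Each diagonal entry of L is the vertex degree and each off-diagonal entry is -1 where an edge is present, 0 otherwise; in the order [1, 2, 3, 4, 5, 6, 7] the diagonal is [2, 0, 0, 1, 2, 3, 2]. Diagonalising L (or applying a numerical eigensolver to the 7x7 matrix) gives the spectrum above. The 3 zero eigenvalues correspond to the 3 connected components. There are 3 zeros in the spectrum, matching the 3 components.

[0, 0, 0, 0.8299, 2, 2.6889, 4.4812]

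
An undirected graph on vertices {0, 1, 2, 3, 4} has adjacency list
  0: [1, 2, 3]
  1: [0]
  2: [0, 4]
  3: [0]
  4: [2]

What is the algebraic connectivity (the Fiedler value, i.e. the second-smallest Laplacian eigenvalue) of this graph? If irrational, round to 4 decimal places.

0.5188

Reading degrees in the order [0, 1, 2, 3, 4] gives [3, 1, 2, 1, 1]; set D = diag(3, 1, 2, 1, 1) and form L = D - A. Computing the eigenvalues of L and sorting gives [0, 0.5188, 1, 2.3111, 4.1701]. The Fiedler value lambda_2 = 0.5188 is strictly positive, so the graph is connected. The largest eigenvalue, 4.1701, is at most the vertex count 5.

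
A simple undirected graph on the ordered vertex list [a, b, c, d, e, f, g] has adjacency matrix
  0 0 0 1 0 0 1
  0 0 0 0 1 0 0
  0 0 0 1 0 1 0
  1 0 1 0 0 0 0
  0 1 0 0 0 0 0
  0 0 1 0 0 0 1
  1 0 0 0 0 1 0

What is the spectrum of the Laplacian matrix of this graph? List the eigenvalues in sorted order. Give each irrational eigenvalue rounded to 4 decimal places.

With the vertex order [a, b, c, d, e, f, g], the degrees are [2, 1, 2, 2, 1, 2, 2], giving D = diag(2, 1, 2, 2, 1, 2, 2) and L = D - A. The multiplicity of 0 as a Laplacian eigenvalue equals the number of connected components. The 2 zero eigenvalues correspond to the 2 connected components. The largest eigenvalue, 3.6180, is at most the vertex count 7.

[0, 0, 1.3820, 1.3820, 2, 3.6180, 3.6180]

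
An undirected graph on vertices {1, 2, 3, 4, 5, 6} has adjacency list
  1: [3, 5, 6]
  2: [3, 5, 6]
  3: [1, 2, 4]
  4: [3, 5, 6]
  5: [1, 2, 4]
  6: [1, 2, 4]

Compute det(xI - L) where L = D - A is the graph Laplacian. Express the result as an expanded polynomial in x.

With the vertex order [1, 2, 3, 4, 5, 6], the degrees are [3, 3, 3, 3, 3, 3], giving D = diag(3, 3, 3, 3, 3, 3) and L = D - A. Computing det(xI - L) by cofactor expansion (or equivalently via sum-over-permutations) gives x^6 - 18x^5 + 126x^4 - 432x^3 + 729x^2 - 486x. The constant term is 0 because L is singular (the all-ones vector lies in its kernel). The largest eigenvalue, 6, is at most the vertex count 6. The eigenvalues sum to 18, which equals trace(L) = 2|E|.

x^6 - 18x^5 + 126x^4 - 432x^3 + 729x^2 - 486x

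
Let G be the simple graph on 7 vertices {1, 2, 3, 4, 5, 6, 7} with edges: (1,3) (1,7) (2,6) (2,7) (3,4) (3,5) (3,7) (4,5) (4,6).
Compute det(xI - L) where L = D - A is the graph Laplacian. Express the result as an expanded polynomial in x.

x^7 - 18x^6 + 128x^5 - 456x^4 + 849x^3 - 776x^2 + 273x

Reading degrees in the order [1, 2, 3, 4, 5, 6, 7] gives [2, 2, 4, 3, 2, 2, 3]; set D = diag(2, 2, 4, 3, 2, 2, 3) and form L = D - A. L has integer entries, so p(x) = det(xI - L) has integer coefficients. Expanding the determinant yields x^7 - 18x^6 + 128x^5 - 456x^4 + 849x^3 - 776x^2 + 273x. Since p(0) = det(-L) = 0, x divides p(x). The largest eigenvalue, 5.1987, is at most the vertex count 7.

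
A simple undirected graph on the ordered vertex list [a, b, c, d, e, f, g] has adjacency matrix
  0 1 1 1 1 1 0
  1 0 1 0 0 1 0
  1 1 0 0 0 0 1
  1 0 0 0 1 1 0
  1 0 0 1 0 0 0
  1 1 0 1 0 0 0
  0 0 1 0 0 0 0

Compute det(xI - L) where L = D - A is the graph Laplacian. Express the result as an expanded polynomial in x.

x^7 - 20x^6 + 157x^5 - 612x^4 + 1227x^3 - 1164x^2 + 385x

With the vertex order [a, b, c, d, e, f, g], the degrees are [5, 3, 3, 3, 2, 3, 1], giving D = diag(5, 3, 3, 3, 2, 3, 1) and L = D - A. Computing det(xI - L) by cofactor expansion (or equivalently via sum-over-permutations) gives x^7 - 20x^6 + 157x^5 - 612x^4 + 1227x^3 - 1164x^2 + 385x. The constant term is 0 because L is singular (the all-ones vector lies in its kernel). The eigenvalues sum to 20, which equals trace(L) = 2|E|.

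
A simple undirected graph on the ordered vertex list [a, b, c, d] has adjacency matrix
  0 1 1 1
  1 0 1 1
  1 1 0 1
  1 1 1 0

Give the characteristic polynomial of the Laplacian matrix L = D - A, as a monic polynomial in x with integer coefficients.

x^4 - 12x^3 + 48x^2 - 64x

Each diagonal entry of L is the vertex degree and each off-diagonal entry is -1 where an edge is present, 0 otherwise; in the order [a, b, c, d] the diagonal is [3, 3, 3, 3]. Computing det(xI - L) by cofactor expansion (or equivalently via sum-over-permutations) gives x^4 - 12x^3 + 48x^2 - 64x. The constant term is 0 because L is singular (the all-ones vector lies in its kernel). There is one zero in the spectrum, matching the 1 component.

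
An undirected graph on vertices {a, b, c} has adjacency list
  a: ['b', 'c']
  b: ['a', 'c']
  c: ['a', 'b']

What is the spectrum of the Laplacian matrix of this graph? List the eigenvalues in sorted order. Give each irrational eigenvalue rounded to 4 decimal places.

Reading degrees in the order [a, b, c] gives [2, 2, 2]; set D = diag(2, 2, 2) and form L = D - A. Since every row of L sums to 0, the all-ones vector is in the kernel and 0 is an eigenvalue. The single zero eigenvalue shows the graph is connected. By the matrix-tree theorem the graph has (1/3) * product of the nonzero eigenvalues = 3 spanning trees.

[0, 3, 3]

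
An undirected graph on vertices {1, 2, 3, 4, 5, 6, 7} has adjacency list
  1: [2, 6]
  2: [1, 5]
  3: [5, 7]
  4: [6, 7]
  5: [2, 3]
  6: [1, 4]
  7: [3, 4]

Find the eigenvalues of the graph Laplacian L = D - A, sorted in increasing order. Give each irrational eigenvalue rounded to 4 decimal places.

[0, 0.7530, 0.7530, 2.4450, 2.4450, 3.8019, 3.8019]

With the vertex order [1, 2, 3, 4, 5, 6, 7], the degrees are [2, 2, 2, 2, 2, 2, 2], giving D = diag(2, 2, 2, 2, 2, 2, 2) and L = D - A. L is symmetric positive semidefinite, so every eigenvalue is real and nonnegative. There is one zero in the spectrum, matching the 1 component.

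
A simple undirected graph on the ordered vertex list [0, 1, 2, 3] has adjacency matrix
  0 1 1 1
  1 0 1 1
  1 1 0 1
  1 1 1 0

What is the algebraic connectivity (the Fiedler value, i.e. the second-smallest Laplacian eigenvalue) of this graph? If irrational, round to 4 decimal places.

4

Reading degrees in the order [0, 1, 2, 3] gives [3, 3, 3, 3]; set D = diag(3, 3, 3, 3) and form L = D - A. The smallest Laplacian eigenvalue is always 0. The next one, lambda_2 = 4, measures how hard the graph is to disconnect: larger values mean better connectivity.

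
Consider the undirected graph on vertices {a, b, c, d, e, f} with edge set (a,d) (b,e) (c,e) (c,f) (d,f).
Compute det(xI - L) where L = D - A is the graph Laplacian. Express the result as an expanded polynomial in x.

Reading degrees in the order [a, b, c, d, e, f] gives [1, 1, 2, 2, 2, 2]; set D = diag(1, 1, 2, 2, 2, 2) and form L = D - A. Computing det(xI - L) by cofactor expansion (or equivalently via sum-over-permutations) gives x^6 - 10x^5 + 36x^4 - 56x^3 + 35x^2 - 6x. Since p(0) = det(-L) = 0, x divides p(x).

x^6 - 10x^5 + 36x^4 - 56x^3 + 35x^2 - 6x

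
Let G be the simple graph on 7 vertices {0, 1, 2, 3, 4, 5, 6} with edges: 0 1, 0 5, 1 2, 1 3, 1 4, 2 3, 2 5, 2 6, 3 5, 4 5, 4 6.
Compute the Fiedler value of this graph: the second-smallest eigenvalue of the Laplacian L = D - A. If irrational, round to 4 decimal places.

Each diagonal entry of L is the vertex degree and each off-diagonal entry is -1 where an edge is present, 0 otherwise; in the order [0, 1, 2, 3, 4, 5, 6] the diagonal is [2, 4, 4, 3, 3, 4, 2]. The sorted Laplacian eigenvalues are [0, 1.4892, 2.2859, 3.1619, 4, 4.7056, 6.3574]; the algebraic connectivity is the second entry, 1.4892. The eigenvalues sum to 22, which equals trace(L) = 2|E|. By the matrix-tree theorem the graph has (1/7) * product of the nonzero eigenvalues = 184 spanning trees.

1.4892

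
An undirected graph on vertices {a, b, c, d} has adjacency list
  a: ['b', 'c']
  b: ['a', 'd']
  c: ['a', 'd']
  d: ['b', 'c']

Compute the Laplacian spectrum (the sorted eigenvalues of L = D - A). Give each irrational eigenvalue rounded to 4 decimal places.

[0, 2, 2, 4]

With the vertex order [a, b, c, d], the degrees are [2, 2, 2, 2], giving D = diag(2, 2, 2, 2) and L = D - A. L is symmetric positive semidefinite, so every eigenvalue is real and nonnegative.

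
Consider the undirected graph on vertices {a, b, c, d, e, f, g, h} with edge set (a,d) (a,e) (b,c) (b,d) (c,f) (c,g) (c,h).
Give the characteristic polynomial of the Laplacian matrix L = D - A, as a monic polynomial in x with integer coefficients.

x^8 - 14x^7 + 75x^6 - 198x^5 + 277x^4 - 204x^3 + 71x^2 - 8x

Each diagonal entry of L is the vertex degree and each off-diagonal entry is -1 where an edge is present, 0 otherwise; in the order [a, b, c, d, e, f, g, h] the diagonal is [2, 2, 4, 2, 1, 1, 1, 1]. Computing det(xI - L) by cofactor expansion (or equivalently via sum-over-permutations) gives x^8 - 14x^7 + 75x^6 - 198x^5 + 277x^4 - 204x^3 + 71x^2 - 8x. The constant term is 0 because L is singular (the all-ones vector lies in its kernel).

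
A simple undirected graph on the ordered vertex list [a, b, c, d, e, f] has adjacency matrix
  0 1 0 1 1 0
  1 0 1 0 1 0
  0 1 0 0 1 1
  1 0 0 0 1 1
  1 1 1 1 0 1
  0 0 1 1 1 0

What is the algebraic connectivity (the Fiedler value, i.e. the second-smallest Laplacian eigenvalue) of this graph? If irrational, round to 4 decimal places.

Reading degrees in the order [a, b, c, d, e, f] gives [3, 3, 3, 3, 5, 3]; set D = diag(3, 3, 3, 3, 5, 3) and form L = D - A. The smallest Laplacian eigenvalue is always 0. The next one, lambda_2 = 2.3820, measures how hard the graph is to disconnect: larger values mean better connectivity. By the matrix-tree theorem the graph has (1/6) * product of the nonzero eigenvalues = 121 spanning trees.

2.3820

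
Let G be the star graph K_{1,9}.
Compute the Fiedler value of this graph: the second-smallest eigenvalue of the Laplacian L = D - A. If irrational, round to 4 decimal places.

1

The graph has 10 vertices and degree multiset [9, 1, 1, 1, 1, 1, 1, 1, 1, 1]; D is the diagonal matrix of degrees and L = D - A. Computing the eigenvalues of L and sorting gives [0, 1, 1, 1, 1, 1, 1, 1, 1, 10]. The Fiedler value lambda_2 = 1 is strictly positive, so the graph is connected. By the matrix-tree theorem the graph has (1/10) * product of the nonzero eigenvalues = 1 spanning tree. The eigenvalues sum to 18, which equals trace(L) = 2|E|.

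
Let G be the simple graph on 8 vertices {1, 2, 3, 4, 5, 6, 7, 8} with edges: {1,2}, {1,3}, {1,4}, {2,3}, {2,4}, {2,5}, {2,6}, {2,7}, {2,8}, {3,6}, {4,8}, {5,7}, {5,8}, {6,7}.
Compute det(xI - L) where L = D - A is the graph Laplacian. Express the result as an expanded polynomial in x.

With the vertex order [1, 2, 3, 4, 5, 6, 7, 8], the degrees are [3, 7, 3, 3, 3, 3, 3, 3], giving D = diag(3, 7, 3, 3, 3, 3, 3, 3) and L = D - A. Computing det(xI - L) by cofactor expansion (or equivalently via sum-over-permutations) gives x^8 - 28x^7 + 322x^6 - 1974x^5 + 6965x^4 - 14126x^3 + 15225x^2 - 6728x. Since p(0) = det(-L) = 0, x divides p(x). There is one zero in the spectrum, matching the 1 component.

x^8 - 28x^7 + 322x^6 - 1974x^5 + 6965x^4 - 14126x^3 + 15225x^2 - 6728x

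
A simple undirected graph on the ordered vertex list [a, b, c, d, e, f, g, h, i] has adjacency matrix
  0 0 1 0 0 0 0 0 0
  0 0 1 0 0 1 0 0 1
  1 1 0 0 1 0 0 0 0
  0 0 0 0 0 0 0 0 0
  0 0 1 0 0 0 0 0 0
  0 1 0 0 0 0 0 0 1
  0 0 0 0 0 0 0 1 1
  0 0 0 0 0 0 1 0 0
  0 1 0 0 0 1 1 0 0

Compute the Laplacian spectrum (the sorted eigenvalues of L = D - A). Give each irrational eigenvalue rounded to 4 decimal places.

[0, 0, 0.2509, 0.7287, 1, 2.3349, 3, 4, 4.6855]

Reading degrees in the order [a, b, c, d, e, f, g, h, i] gives [1, 3, 3, 0, 1, 2, 2, 1, 3]; set D = diag(1, 3, 3, 0, 1, 2, 2, 1, 3) and form L = D - A. The multiplicity of 0 as a Laplacian eigenvalue equals the number of connected components. The 2 zero eigenvalues correspond to the 2 connected components.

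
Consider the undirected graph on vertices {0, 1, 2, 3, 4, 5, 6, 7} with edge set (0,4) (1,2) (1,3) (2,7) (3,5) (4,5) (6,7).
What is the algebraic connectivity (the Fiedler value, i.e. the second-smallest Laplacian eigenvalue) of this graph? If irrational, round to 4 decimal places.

0.1522

Each diagonal entry of L is the vertex degree and each off-diagonal entry is -1 where an edge is present, 0 otherwise; in the order [0, 1, 2, 3, 4, 5, 6, 7] the diagonal is [1, 2, 2, 2, 2, 2, 1, 2]. The sorted Laplacian eigenvalues are [0, 0.1522, 0.5858, 1.2346, 2, 2.7654, 3.4142, 3.8478]; the algebraic connectivity is the second entry, 0.1522. By the matrix-tree theorem the graph has (1/8) * product of the nonzero eigenvalues = 1 spanning tree. The largest eigenvalue, 3.8478, is at most the vertex count 8.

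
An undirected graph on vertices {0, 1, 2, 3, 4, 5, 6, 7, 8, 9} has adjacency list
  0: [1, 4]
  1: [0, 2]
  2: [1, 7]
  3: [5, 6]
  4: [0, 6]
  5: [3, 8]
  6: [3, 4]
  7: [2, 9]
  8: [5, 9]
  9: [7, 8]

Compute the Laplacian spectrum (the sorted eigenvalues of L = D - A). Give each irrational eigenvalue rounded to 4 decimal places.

[0, 0.3820, 0.3820, 1.3820, 1.3820, 2.6180, 2.6180, 3.6180, 3.6180, 4]

Each diagonal entry of L is the vertex degree and each off-diagonal entry is -1 where an edge is present, 0 otherwise; in the order [0, 1, 2, 3, 4, 5, 6, 7, 8, 9] the diagonal is [2, 2, 2, 2, 2, 2, 2, 2, 2, 2]. Diagonalising L (or applying a numerical eigensolver to the 10x10 matrix) gives the spectrum above. The single zero eigenvalue shows the graph is connected. There is one zero in the spectrum, matching the 1 component. The eigenvalues sum to 20, which equals trace(L) = 2|E|.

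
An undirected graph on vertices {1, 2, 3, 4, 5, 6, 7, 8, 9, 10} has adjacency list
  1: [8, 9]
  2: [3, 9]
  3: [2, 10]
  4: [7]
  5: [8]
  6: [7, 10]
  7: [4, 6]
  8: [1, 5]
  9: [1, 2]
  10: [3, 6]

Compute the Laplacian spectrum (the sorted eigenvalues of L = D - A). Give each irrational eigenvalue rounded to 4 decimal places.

[0, 0.0979, 0.3820, 0.8244, 1.3820, 2, 2.6180, 3.1756, 3.6180, 3.9021]

Each diagonal entry of L is the vertex degree and each off-diagonal entry is -1 where an edge is present, 0 otherwise; in the order [1, 2, 3, 4, 5, 6, 7, 8, 9, 10] the diagonal is [2, 2, 2, 1, 1, 2, 2, 2, 2, 2]. Diagonalising L (or applying a numerical eigensolver to the 10x10 matrix) gives the spectrum above.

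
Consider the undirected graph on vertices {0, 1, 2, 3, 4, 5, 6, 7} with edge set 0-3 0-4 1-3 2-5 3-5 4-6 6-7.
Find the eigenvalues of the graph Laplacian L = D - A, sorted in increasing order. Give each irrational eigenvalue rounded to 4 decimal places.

[0, 0.1864, 0.5858, 1, 2, 2.4707, 3.4142, 4.3429]

Each diagonal entry of L is the vertex degree and each off-diagonal entry is -1 where an edge is present, 0 otherwise; in the order [0, 1, 2, 3, 4, 5, 6, 7] the diagonal is [2, 1, 1, 3, 2, 2, 2, 1]. Since every row of L sums to 0, the all-ones vector is in the kernel and 0 is an eigenvalue. The single zero eigenvalue shows the graph is connected.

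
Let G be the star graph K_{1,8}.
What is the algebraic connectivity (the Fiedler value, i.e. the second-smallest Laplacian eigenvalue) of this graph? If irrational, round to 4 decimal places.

The graph has 9 vertices and degree multiset [8, 1, 1, 1, 1, 1, 1, 1, 1]; D is the diagonal matrix of degrees and L = D - A. Computing the eigenvalues of L and sorting gives [0, 1, 1, 1, 1, 1, 1, 1, 9]. The Fiedler value lambda_2 = 1 is strictly positive, so the graph is connected.

1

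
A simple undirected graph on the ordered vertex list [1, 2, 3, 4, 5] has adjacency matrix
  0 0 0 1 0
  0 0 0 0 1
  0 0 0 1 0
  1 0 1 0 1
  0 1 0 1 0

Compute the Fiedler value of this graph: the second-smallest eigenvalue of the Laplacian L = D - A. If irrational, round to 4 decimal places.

0.5188

With the vertex order [1, 2, 3, 4, 5], the degrees are [1, 1, 1, 3, 2], giving D = diag(1, 1, 1, 3, 2) and L = D - A. The smallest Laplacian eigenvalue is always 0. The next one, lambda_2 = 0.5188, measures how hard the graph is to disconnect: larger values mean better connectivity. There is one zero in the spectrum, matching the 1 component.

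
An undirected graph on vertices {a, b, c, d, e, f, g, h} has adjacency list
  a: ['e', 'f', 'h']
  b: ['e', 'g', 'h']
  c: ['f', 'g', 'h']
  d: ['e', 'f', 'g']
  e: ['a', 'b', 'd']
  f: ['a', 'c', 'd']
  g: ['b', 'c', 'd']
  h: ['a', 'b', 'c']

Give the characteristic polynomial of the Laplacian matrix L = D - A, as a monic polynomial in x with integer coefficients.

x^8 - 24x^7 + 240x^6 - 1296x^5 + 4080x^4 - 7488x^3 + 7424x^2 - 3072x

Each diagonal entry of L is the vertex degree and each off-diagonal entry is -1 where an edge is present, 0 otherwise; in the order [a, b, c, d, e, f, g, h] the diagonal is [3, 3, 3, 3, 3, 3, 3, 3]. L has integer entries, so p(x) = det(xI - L) has integer coefficients. Expanding the determinant yields x^8 - 24x^7 + 240x^6 - 1296x^5 + 4080x^4 - 7488x^3 + 7424x^2 - 3072x. The constant term is 0 because L is singular (the all-ones vector lies in its kernel). The eigenvalues sum to 24, which equals trace(L) = 2|E|.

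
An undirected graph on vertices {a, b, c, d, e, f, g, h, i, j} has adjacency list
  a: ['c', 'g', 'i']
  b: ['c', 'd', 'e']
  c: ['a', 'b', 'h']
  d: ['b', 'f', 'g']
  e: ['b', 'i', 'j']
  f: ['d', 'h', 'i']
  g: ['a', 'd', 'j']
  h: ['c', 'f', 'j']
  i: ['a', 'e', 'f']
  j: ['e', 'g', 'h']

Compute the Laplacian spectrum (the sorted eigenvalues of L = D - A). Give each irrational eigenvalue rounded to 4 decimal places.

Reading degrees in the order [a, b, c, d, e, f, g, h, i, j] gives [3, 3, 3, 3, 3, 3, 3, 3, 3, 3]; set D = diag(3, 3, 3, 3, 3, 3, 3, 3, 3, 3) and form L = D - A. The multiplicity of 0 as a Laplacian eigenvalue equals the number of connected components. The eigenvalues sum to 30, which equals trace(L) = 2|E|.

[0, 2, 2, 2, 2, 2, 5, 5, 5, 5]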